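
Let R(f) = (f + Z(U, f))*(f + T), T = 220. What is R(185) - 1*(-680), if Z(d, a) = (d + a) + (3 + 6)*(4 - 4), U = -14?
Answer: 144860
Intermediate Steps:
Z(d, a) = a + d (Z(d, a) = (a + d) + 9*0 = (a + d) + 0 = a + d)
R(f) = (-14 + 2*f)*(220 + f) (R(f) = (f + (f - 14))*(f + 220) = (f + (-14 + f))*(220 + f) = (-14 + 2*f)*(220 + f))
R(185) - 1*(-680) = (-3080 + 2*185² + 426*185) - 1*(-680) = (-3080 + 2*34225 + 78810) + 680 = (-3080 + 68450 + 78810) + 680 = 144180 + 680 = 144860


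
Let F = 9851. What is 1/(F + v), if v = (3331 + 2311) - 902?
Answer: 1/14591 ≈ 6.8535e-5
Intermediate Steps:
v = 4740 (v = 5642 - 902 = 4740)
1/(F + v) = 1/(9851 + 4740) = 1/14591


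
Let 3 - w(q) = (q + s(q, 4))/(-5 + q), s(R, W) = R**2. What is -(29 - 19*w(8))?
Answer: -428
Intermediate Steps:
w(q) = 3 - (q + q**2)/(-5 + q)
-(29 - 19*w(8)) = -(29 - 19*(-15 - 1*8**2 + 2*8)/(-5 + 8)) = -(29 - 19*(-15 - 1*64 + 16)/3) = -(29 - 19*(-15 - 64 + 16)/3) = -(29 - 19*(-63)/3) = -(29 - 19*(-21)) = -(29 + 399) = -1*428 = -428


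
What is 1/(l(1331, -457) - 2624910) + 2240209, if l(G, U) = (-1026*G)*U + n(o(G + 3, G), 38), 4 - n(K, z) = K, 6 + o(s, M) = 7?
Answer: 1392193642920316/621457035 ≈ 2.2402e+6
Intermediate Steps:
o(s, M) = 1 (o(s, M) = -6 + 7 = 1)
n(K, z) = 4 - K
l(G, U) = 3 - 1026*G*U (l(G, U) = (-1026*G)*U + (4 - 1*1) = -1026*G*U + (4 - 1) = -1026*G*U + 3 = 3 - 1026*G*U)
1/(l(1331, -457) - 2624910) + 2240209 = 1/((3 - 1026*1331*(-457)) - 2624910) + 2240209 = 1/((3 + 624081942) - 2624910) + 2240209 = 1/(624081945 - 2624910) + 2240209 = 1/621457035 + 2240209 = 1392193642920316/621457035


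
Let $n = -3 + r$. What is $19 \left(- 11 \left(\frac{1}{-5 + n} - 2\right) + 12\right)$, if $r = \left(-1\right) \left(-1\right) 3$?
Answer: $\frac{3439}{5} \approx 687.8$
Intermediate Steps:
$r = 3$ ($r = 1 \cdot 3 = 3$)
$n = 0$ ($n = -3 + 3 = 0$)
$19 \left(- 11 \left(\frac{1}{-5 + n} - 2\right) + 12\right) = 19 \left(- 11 \left(\frac{1}{-5 + 0} - 2\right) + 12\right) = 19 \left(- 11 \left(\frac{1}{-5} - 2\right) + 12\right) = 19 \left(- 11 \left(- \frac{1}{5} - 2\right) + 12\right) = 19 \left(\left(-11\right) \left(- \frac{11}{5}\right) + 12\right) = 19 \left(\frac{121}{5} + 12\right) = 19 \cdot \frac{181}{5} = \frac{3439}{5}$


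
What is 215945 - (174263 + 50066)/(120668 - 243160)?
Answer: 26451759269/122492 ≈ 2.1595e+5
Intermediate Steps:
215945 - (174263 + 50066)/(120668 - 243160) = 215945 - 224329/(-122492) = 215945 - 224329*(-1)/122492 = 215945 - 1*(-224329/122492) = 215945 + 224329/122492 = 26451759269/122492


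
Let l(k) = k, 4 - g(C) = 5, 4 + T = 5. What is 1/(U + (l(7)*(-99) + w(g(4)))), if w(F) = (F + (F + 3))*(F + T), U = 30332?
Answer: 1/29639 ≈ 3.3739e-5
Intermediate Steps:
T = 1 (T = -4 + 5 = 1)
g(C) = -1 (g(C) = 4 - 1*5 = 4 - 5 = -1)
w(F) = (1 + F)*(3 + 2*F) (w(F) = (F + (F + 3))*(F + 1) = (F + (3 + F))*(1 + F) = (3 + 2*F)*(1 + F) = (1 + F)*(3 + 2*F))
1/(U + (l(7)*(-99) + w(g(4)))) = 1/(30332 + (7*(-99) + (3 + 2*(-1)**2 + 5*(-1)))) = 1/(30332 + (-693 + (3 + 2*1 - 5))) = 1/(30332 + (-693 + (3 + 2 - 5))) = 1/(30332 + (-693 + 0)) = 1/(30332 - 693) = 1/29639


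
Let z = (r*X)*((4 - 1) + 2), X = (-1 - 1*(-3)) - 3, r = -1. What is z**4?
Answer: 625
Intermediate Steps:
X = -1 (X = (-1 + 3) - 3 = 2 - 3 = -1)
z = 5 (z = (-1*(-1))*((4 - 1) + 2) = 1*(3 + 2) = 1*5 = 5)
z**4 = 5**4 = 625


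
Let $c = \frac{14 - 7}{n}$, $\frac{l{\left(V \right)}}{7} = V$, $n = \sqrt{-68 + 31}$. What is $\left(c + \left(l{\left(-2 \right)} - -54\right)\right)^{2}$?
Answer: $\frac{59151}{37} - \frac{560 i \sqrt{37}}{37} \approx 1598.7 - 92.063 i$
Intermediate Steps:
$n = i \sqrt{37}$ ($n = \sqrt{-37} = i \sqrt{37} \approx 6.0828 i$)
$l{\left(V \right)} = 7 V$
$c = - \frac{7 i \sqrt{37}}{37}$ ($c = \frac{14 - 7}{i \sqrt{37}} = \left(14 - 7\right) \left(- \frac{i \sqrt{37}}{37}\right) = 7 \left(- \frac{i \sqrt{37}}{37}\right) = - \frac{7 i \sqrt{37}}{37} \approx - 1.1508 i$)
$\left(c + \left(l{\left(-2 \right)} - -54\right)\right)^{2} = \left(- \frac{7 i \sqrt{37}}{37} + \left(7 \left(-2\right) - -54\right)\right)^{2} = \left(- \frac{7 i \sqrt{37}}{37} + \left(-14 + 54\right)\right)^{2} = \left(- \frac{7 i \sqrt{37}}{37} + 40\right)^{2} = \left(40 - \frac{7 i \sqrt{37}}{37}\right)^{2}$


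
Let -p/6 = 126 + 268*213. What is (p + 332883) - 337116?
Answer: -347493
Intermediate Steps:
p = -343260 (p = -6*(126 + 268*213) = -6*(126 + 57084) = -6*57210 = -343260)
(p + 332883) - 337116 = (-343260 + 332883) - 337116 = -10377 - 337116 = -347493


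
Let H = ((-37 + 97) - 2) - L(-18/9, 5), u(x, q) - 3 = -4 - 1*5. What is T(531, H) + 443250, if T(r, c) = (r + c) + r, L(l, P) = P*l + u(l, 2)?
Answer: 444386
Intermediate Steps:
u(x, q) = -6 (u(x, q) = 3 + (-4 - 1*5) = 3 + (-4 - 5) = 3 - 9 = -6)
L(l, P) = -6 + P*l (L(l, P) = P*l - 6 = -6 + P*l)
H = 74 (H = ((-37 + 97) - 2) - (-6 + 5*(-18/9)) = (60 - 2) - (-6 + 5*(-18*⅑)) = 58 - (-6 + 5*(-2)) = 58 - (-6 - 10) = 58 - 1*(-16) = 58 + 16 = 74)
T(r, c) = c + 2*r (T(r, c) = (c + r) + r = c + 2*r)
T(531, H) + 443250 = (74 + 2*531) + 443250 = (74 + 1062) + 443250 = 1136 + 443250 = 444386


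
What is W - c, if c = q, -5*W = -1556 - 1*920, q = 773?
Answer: -1389/5 ≈ -277.80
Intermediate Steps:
W = 2476/5 (W = -(-1556 - 1*920)/5 = -(-1556 - 920)/5 = -1/5*(-2476) = 2476/5 ≈ 495.20)
c = 773
W - c = 2476/5 - 1*773 = 2476/5 - 773 = -1389/5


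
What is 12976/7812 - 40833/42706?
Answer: 58791415/83404818 ≈ 0.70489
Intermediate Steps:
12976/7812 - 40833/42706 = 12976*(1/7812) - 40833*1/42706 = 3244/1953 - 40833/42706 = 58791415/83404818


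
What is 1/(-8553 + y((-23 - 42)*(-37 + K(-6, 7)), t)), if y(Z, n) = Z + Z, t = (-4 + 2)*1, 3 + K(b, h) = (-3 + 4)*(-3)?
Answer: -1/2963 ≈ -0.00033750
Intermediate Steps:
K(b, h) = -6 (K(b, h) = -3 + (-3 + 4)*(-3) = -3 + 1*(-3) = -3 - 3 = -6)
t = -2 (t = -2*1 = -2)
y(Z, n) = 2*Z
1/(-8553 + y((-23 - 42)*(-37 + K(-6, 7)), t)) = 1/(-8553 + 2*((-23 - 42)*(-37 - 6))) = 1/(-8553 + 2*(-65*(-43))) = 1/(-8553 + 2*2795) = 1/(-8553 + 5590) = 1/(-2963) = -1/2963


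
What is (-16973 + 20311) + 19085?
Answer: 22423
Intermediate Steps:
(-16973 + 20311) + 19085 = 3338 + 19085 = 22423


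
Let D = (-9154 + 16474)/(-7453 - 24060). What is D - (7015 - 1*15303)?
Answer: 261172424/31513 ≈ 8287.8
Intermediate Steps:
D = -7320/31513 (D = 7320/(-31513) = 7320*(-1/31513) = -7320/31513 ≈ -0.23229)
D - (7015 - 1*15303) = -7320/31513 - (7015 - 1*15303) = -7320/31513 - (7015 - 15303) = -7320/31513 - 1*(-8288) = -7320/31513 + 8288 = 261172424/31513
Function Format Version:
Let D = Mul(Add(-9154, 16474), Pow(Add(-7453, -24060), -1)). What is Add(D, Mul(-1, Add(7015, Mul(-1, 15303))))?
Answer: Rational(261172424, 31513) ≈ 8287.8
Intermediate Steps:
D = Rational(-7320, 31513) (D = Mul(7320, Pow(-31513, -1)) = Mul(7320, Rational(-1, 31513)) = Rational(-7320, 31513) ≈ -0.23229)
Add(D, Mul(-1, Add(7015, Mul(-1, 15303)))) = Add(Rational(-7320, 31513), Mul(-1, Add(7015, Mul(-1, 15303)))) = Add(Rational(-7320, 31513), Mul(-1, Add(7015, -15303))) = Add(Rational(-7320, 31513), Mul(-1, -8288)) = Add(Rational(-7320, 31513), 8288) = Rational(261172424, 31513)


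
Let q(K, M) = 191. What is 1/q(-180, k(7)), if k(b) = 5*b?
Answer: 1/191 ≈ 0.0052356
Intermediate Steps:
1/q(-180, k(7)) = 1/191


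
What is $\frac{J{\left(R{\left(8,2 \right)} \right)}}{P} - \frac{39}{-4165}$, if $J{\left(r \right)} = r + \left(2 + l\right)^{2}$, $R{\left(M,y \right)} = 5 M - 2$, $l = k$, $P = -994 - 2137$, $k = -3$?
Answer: $- \frac{40326}{13040615} \approx -0.0030923$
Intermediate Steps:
$P = -3131$
$l = -3$
$R{\left(M,y \right)} = -2 + 5 M$
$J{\left(r \right)} = 1 + r$ ($J{\left(r \right)} = r + \left(2 - 3\right)^{2} = r + \left(-1\right)^{2} = r + 1 = 1 + r$)
$\frac{J{\left(R{\left(8,2 \right)} \right)}}{P} - \frac{39}{-4165} = \frac{1 + \left(-2 + 5 \cdot 8\right)}{-3131} - \frac{39}{-4165} = \left(1 + \left(-2 + 40\right)\right) \left(- \frac{1}{3131}\right) - - \frac{39}{4165} = \left(1 + 38\right) \left(- \frac{1}{3131}\right) + \frac{39}{4165} = 39 \left(- \frac{1}{3131}\right) + \frac{39}{4165} = - \frac{39}{3131} + \frac{39}{4165} = - \frac{40326}{13040615}$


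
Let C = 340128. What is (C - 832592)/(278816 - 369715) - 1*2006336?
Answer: -182373443600/90899 ≈ -2.0063e+6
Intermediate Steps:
(C - 832592)/(278816 - 369715) - 1*2006336 = (340128 - 832592)/(278816 - 369715) - 1*2006336 = -492464/(-90899) - 2006336 = -492464*(-1/90899) - 2006336 = 492464/90899 - 2006336 = -182373443600/90899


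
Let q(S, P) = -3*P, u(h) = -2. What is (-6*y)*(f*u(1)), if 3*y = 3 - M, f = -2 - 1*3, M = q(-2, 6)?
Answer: -420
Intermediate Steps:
M = -18 (M = -3*6 = -18)
f = -5 (f = -2 - 3 = -5)
y = 7 (y = (3 - 1*(-18))/3 = (3 + 18)/3 = (1/3)*21 = 7)
(-6*y)*(f*u(1)) = (-6*7)*(-5*(-2)) = -42*10 = -420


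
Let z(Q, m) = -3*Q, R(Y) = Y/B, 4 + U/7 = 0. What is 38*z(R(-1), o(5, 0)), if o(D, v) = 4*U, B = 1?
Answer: 114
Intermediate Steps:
U = -28 (U = -28 + 7*0 = -28 + 0 = -28)
o(D, v) = -112 (o(D, v) = 4*(-28) = -112)
R(Y) = Y (R(Y) = Y/1 = Y*1 = Y)
38*z(R(-1), o(5, 0)) = 38*(-3*(-1)) = 38*3 = 114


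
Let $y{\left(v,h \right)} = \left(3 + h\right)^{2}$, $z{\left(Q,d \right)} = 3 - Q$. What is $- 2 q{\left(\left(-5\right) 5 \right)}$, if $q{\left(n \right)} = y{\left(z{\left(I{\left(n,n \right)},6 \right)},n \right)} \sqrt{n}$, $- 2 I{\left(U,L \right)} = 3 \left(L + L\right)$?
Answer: $- 4840 i \approx - 4840.0 i$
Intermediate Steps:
$I{\left(U,L \right)} = - 3 L$ ($I{\left(U,L \right)} = - \frac{3 \left(L + L\right)}{2} = - \frac{3 \cdot 2 L}{2} = - \frac{6 L}{2} = - 3 L$)
$q{\left(n \right)} = \sqrt{n} \left(3 + n\right)^{2}$ ($q{\left(n \right)} = \left(3 + n\right)^{2} \sqrt{n} = \sqrt{n} \left(3 + n\right)^{2}$)
$- 2 q{\left(\left(-5\right) 5 \right)} = - 2 \sqrt{\left(-5\right) 5} \left(3 - 25\right)^{2} = - 2 \sqrt{-25} \left(3 - 25\right)^{2} = - 2 \cdot 5 i \left(-22\right)^{2} = - 2 \cdot 5 i 484 = - 2 \cdot 2420 i = - 4840 i$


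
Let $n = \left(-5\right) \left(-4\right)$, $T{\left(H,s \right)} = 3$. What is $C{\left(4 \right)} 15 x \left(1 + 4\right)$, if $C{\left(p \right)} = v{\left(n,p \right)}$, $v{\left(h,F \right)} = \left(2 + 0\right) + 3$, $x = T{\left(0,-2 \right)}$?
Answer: $1125$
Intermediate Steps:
$x = 3$
$n = 20$
$v{\left(h,F \right)} = 5$ ($v{\left(h,F \right)} = 2 + 3 = 5$)
$C{\left(p \right)} = 5$
$C{\left(4 \right)} 15 x \left(1 + 4\right) = 5 \cdot 15 \cdot 3 \left(1 + 4\right) = 75 \cdot 3 \cdot 5 = 75 \cdot 15 = 1125$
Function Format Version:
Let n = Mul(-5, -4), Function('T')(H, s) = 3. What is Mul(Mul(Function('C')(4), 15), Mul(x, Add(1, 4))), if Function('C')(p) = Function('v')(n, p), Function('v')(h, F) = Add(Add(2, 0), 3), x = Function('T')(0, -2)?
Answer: 1125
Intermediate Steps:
x = 3
n = 20
Function('v')(h, F) = 5 (Function('v')(h, F) = Add(2, 3) = 5)
Function('C')(p) = 5
Mul(Mul(Function('C')(4), 15), Mul(x, Add(1, 4))) = Mul(Mul(5, 15), Mul(3, Add(1, 4))) = Mul(75, Mul(3, 5)) = Mul(75, 15) = 1125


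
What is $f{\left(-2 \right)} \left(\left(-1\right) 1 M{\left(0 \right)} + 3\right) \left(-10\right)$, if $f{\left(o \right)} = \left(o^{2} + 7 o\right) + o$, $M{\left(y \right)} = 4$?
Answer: $-120$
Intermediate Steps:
$f{\left(o \right)} = o^{2} + 8 o$
$f{\left(-2 \right)} \left(\left(-1\right) 1 M{\left(0 \right)} + 3\right) \left(-10\right) = - 2 \left(8 - 2\right) \left(\left(-1\right) 1 \cdot 4 + 3\right) \left(-10\right) = \left(-2\right) 6 \left(\left(-1\right) 4 + 3\right) \left(-10\right) = - 12 \left(-4 + 3\right) \left(-10\right) = \left(-12\right) \left(-1\right) \left(-10\right) = 12 \left(-10\right) = -120$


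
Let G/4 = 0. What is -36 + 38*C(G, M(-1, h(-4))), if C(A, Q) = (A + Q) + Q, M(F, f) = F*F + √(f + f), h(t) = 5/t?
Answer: 40 + 38*I*√10 ≈ 40.0 + 120.17*I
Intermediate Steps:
G = 0 (G = 4*0 = 0)
M(F, f) = F² + √2*√f (M(F, f) = F² + √(2*f) = F² + √2*√f)
C(A, Q) = A + 2*Q
-36 + 38*C(G, M(-1, h(-4))) = -36 + 38*(0 + 2*((-1)² + √2*√(5/(-4)))) = -36 + 38*(0 + 2*(1 + √2*√(5*(-¼)))) = -36 + 38*(0 + 2*(1 + √2*√(-5/4))) = -36 + 38*(0 + 2*(1 + √2*(I*√5/2))) = -36 + 38*(0 + 2*(1 + I*√10/2)) = -36 + 38*(0 + (2 + I*√10)) = -36 + 38*(2 + I*√10) = -36 + (76 + 38*I*√10) = 40 + 38*I*√10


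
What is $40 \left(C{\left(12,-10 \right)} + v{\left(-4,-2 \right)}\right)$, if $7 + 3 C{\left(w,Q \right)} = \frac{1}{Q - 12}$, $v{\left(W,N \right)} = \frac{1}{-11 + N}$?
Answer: $- \frac{41620}{429} \approx -97.016$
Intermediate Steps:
$C{\left(w,Q \right)} = - \frac{7}{3} + \frac{1}{3 \left(-12 + Q\right)}$ ($C{\left(w,Q \right)} = - \frac{7}{3} + \frac{1}{3 \left(Q - 12\right)} = - \frac{7}{3} + \frac{1}{3 \left(-12 + Q\right)}$)
$40 \left(C{\left(12,-10 \right)} + v{\left(-4,-2 \right)}\right) = 40 \left(\frac{85 - -70}{3 \left(-12 - 10\right)} + \frac{1}{-11 - 2}\right) = 40 \left(\frac{85 + 70}{3 \left(-22\right)} + \frac{1}{-13}\right) = 40 \left(\frac{1}{3} \left(- \frac{1}{22}\right) 155 - \frac{1}{13}\right) = 40 \left(- \frac{155}{66} - \frac{1}{13}\right) = 40 \left(- \frac{2081}{858}\right) = - \frac{41620}{429}$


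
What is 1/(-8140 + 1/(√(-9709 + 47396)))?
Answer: -306772180/2497125545199 - 13*√223/2497125545199 ≈ -0.00012285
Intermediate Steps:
1/(-8140 + 1/(√(-9709 + 47396))) = 1/(-8140 + 1/(√37687)) = 1/(-8140 + 1/(13*√223)) = 1/(-8140 + √223/2899)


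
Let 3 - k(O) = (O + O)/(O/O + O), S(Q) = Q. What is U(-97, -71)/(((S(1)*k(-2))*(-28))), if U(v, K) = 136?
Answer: 34/7 ≈ 4.8571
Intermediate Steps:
k(O) = 3 - 2*O/(1 + O) (k(O) = 3 - (O + O)/(O/O + O) = 3 - 2*O/(1 + O))
U(-97, -71)/(((S(1)*k(-2))*(-28))) = 136/(((1*((3 - 2)/(1 - 2)))*(-28))) = 136/(((1*(1/(-1)))*(-28))) = 136/(((1*(-1*1))*(-28))) = 136/(((1*(-1))*(-28))) = 136/((-1*(-28))) = 136/28 = 136*(1/28) = 34/7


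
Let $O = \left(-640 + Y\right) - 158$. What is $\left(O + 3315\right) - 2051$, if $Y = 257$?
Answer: $723$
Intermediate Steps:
$O = -541$ ($O = \left(-640 + 257\right) - 158 = -383 - 158 = -541$)
$\left(O + 3315\right) - 2051 = \left(-541 + 3315\right) - 2051 = 2774 - 2051 = 723$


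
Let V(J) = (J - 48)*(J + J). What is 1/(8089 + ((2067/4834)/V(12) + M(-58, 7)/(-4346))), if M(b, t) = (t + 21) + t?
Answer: 3025233216/24471085623667 ≈ 0.00012362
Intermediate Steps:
V(J) = 2*J*(-48 + J) (V(J) = (-48 + J)*(2*J) = 2*J*(-48 + J))
M(b, t) = 21 + 2*t (M(b, t) = (21 + t) + t = 21 + 2*t)
1/(8089 + ((2067/4834)/V(12) + M(-58, 7)/(-4346))) = 1/(8089 + ((2067/4834)/((2*12*(-48 + 12))) + (21 + 2*7)/(-4346))) = 1/(8089 + ((2067*(1/4834))/((2*12*(-36))) + (21 + 14)*(-1/4346))) = 1/(8089 + ((2067/4834)/(-864) + 35*(-1/4346))) = 1/(8089 + ((2067/4834)*(-1/864) - 35/4346)) = 1/(8089 + (-689/1392192 - 35/4346)) = 1/(8089 - 25860557/3025233216) = 1/(24471085623667/3025233216) = 3025233216/24471085623667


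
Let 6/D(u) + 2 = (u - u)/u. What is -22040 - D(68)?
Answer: -22037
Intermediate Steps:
D(u) = -3 (D(u) = 6/(-2 + (u - u)/u) = 6/(-2 + 0/u) = 6/(-2 + 0) = 6/(-2) = 6*(-½) = -3)
-22040 - D(68) = -22040 - 1*(-3) = -22040 + 3 = -22037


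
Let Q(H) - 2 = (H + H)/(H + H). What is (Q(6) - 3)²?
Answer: 0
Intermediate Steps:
Q(H) = 3 (Q(H) = 2 + (H + H)/(H + H) = 2 + (2*H)/((2*H)) = 2 + (2*H)*(1/(2*H)) = 2 + 1 = 3)
(Q(6) - 3)² = (3 - 3)² = 0² = 0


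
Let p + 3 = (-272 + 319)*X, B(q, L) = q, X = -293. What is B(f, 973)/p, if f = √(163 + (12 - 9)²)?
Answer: -√43/6887 ≈ -0.00095215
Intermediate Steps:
f = 2*√43 (f = √(163 + 3²) = √(163 + 9) = √172 = 2*√43 ≈ 13.115)
p = -13774 (p = -3 + (-272 + 319)*(-293) = -3 + 47*(-293) = -3 - 13771 = -13774)
B(f, 973)/p = (2*√43)/(-13774) = (2*√43)*(-1/13774) = -√43/6887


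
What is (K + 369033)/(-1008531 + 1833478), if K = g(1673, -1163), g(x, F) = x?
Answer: 370706/824947 ≈ 0.44937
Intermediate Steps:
K = 1673
(K + 369033)/(-1008531 + 1833478) = (1673 + 369033)/(-1008531 + 1833478) = 370706/824947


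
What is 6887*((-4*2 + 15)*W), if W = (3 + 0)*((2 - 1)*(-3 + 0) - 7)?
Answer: -1446270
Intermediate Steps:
W = -30 (W = 3*(1*(-3) - 7) = 3*(-3 - 7) = 3*(-10) = -30)
6887*((-4*2 + 15)*W) = 6887*((-4*2 + 15)*(-30)) = 6887*((-8 + 15)*(-30)) = 6887*(7*(-30)) = 6887*(-210) = -1446270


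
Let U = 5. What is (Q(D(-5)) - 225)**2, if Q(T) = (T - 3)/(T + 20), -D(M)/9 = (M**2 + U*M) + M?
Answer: 212663889/4225 ≈ 50335.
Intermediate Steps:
D(M) = -54*M - 9*M**2 (D(M) = -9*((M**2 + 5*M) + M) = -9*(M**2 + 6*M) = -54*M - 9*M**2)
Q(T) = (-3 + T)/(20 + T)
(Q(D(-5)) - 225)**2 = ((-3 - 9*(-5)*(6 - 5))/(20 - 9*(-5)*(6 - 5)) - 225)**2 = ((-3 - 9*(-5)*1)/(20 - 9*(-5)*1) - 225)**2 = ((-3 + 45)/(20 + 45) - 225)**2 = (42/65 - 225)**2 = (-14583/65)**2 = 212663889/4225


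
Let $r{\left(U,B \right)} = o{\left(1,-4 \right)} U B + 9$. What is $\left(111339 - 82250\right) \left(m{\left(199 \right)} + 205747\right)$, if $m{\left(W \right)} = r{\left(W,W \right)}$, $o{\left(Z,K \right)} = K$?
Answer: $1377422328$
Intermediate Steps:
$r{\left(U,B \right)} = 9 - 4 B U$ ($r{\left(U,B \right)} = - 4 U B + 9 = - 4 B U + 9 = 9 - 4 B U$)
$m{\left(W \right)} = 9 - 4 W^{2}$ ($m{\left(W \right)} = 9 - 4 W W = 9 - 4 W^{2}$)
$\left(111339 - 82250\right) \left(m{\left(199 \right)} + 205747\right) = \left(111339 - 82250\right) \left(\left(9 - 4 \cdot 199^{2}\right) + 205747\right) = 29089 \left(\left(9 - 158404\right) + 205747\right) = 29089 \left(-158395 + 205747\right) = 29089 \cdot 47352 = 1377422328$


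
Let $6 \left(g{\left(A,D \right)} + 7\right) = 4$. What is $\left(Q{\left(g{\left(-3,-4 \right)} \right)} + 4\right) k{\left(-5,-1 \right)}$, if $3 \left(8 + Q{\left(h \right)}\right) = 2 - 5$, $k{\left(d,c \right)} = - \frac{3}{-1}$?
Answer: $-15$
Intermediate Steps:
$k{\left(d,c \right)} = 3$ ($k{\left(d,c \right)} = \left(-3\right) \left(-1\right) = 3$)
$g{\left(A,D \right)} = - \frac{19}{3}$ ($g{\left(A,D \right)} = -7 + \frac{1}{6} \cdot 4 = -7 + \frac{2}{3} = - \frac{19}{3}$)
$Q{\left(h \right)} = -9$ ($Q{\left(h \right)} = -8 + \frac{2 - 5}{3} = -8 + \frac{1}{3} \left(-3\right) = -8 - 1 = -9$)
$\left(Q{\left(g{\left(-3,-4 \right)} \right)} + 4\right) k{\left(-5,-1 \right)} = \left(-9 + 4\right) 3 = \left(-5\right) 3 = -15$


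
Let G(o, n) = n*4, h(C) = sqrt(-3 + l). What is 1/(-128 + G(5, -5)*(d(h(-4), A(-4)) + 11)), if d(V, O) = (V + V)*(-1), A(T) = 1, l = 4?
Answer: -1/308 ≈ -0.0032468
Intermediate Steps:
h(C) = 1 (h(C) = sqrt(-3 + 4) = sqrt(1) = 1)
d(V, O) = -2*V (d(V, O) = (2*V)*(-1) = -2*V)
G(o, n) = 4*n
1/(-128 + G(5, -5)*(d(h(-4), A(-4)) + 11)) = 1/(-128 + (4*(-5))*(-2*1 + 11)) = 1/(-128 - 20*(-2 + 11)) = 1/(-128 - 20*9) = 1/(-128 - 180) = 1/(-308) = -1/308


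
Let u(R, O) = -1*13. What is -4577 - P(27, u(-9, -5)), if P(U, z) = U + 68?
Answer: -4672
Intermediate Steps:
u(R, O) = -13
P(U, z) = 68 + U
-4577 - P(27, u(-9, -5)) = -4577 - (68 + 27) = -4577 - 1*95 = -4577 - 95 = -4672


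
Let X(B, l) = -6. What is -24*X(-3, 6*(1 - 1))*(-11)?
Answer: -1584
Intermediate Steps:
-24*X(-3, 6*(1 - 1))*(-11) = -24*(-6)*(-11) = 144*(-11) = -1584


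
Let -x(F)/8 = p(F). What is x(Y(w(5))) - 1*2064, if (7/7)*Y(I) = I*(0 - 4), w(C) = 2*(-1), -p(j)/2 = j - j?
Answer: -2064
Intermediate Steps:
p(j) = 0 (p(j) = -2*(j - j) = -2*0 = 0)
w(C) = -2
Y(I) = -4*I (Y(I) = I*(0 - 4) = I*(-4) = -4*I)
x(F) = 0 (x(F) = -8*0 = 0)
x(Y(w(5))) - 1*2064 = 0 - 1*2064 = 0 - 2064 = -2064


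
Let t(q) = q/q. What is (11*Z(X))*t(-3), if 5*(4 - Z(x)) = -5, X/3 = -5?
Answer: 55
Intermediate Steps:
X = -15 (X = 3*(-5) = -15)
Z(x) = 5 (Z(x) = 4 - ⅕*(-5) = 4 + 1 = 5)
t(q) = 1
(11*Z(X))*t(-3) = (11*5)*1 = 55*1 = 55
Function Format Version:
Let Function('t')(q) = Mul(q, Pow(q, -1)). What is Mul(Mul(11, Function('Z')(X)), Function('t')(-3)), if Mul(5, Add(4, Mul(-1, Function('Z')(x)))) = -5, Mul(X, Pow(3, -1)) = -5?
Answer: 55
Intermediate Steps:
X = -15 (X = Mul(3, -5) = -15)
Function('Z')(x) = 5 (Function('Z')(x) = Add(4, Mul(Rational(-1, 5), -5)) = Add(4, 1) = 5)
Function('t')(q) = 1
Mul(Mul(11, Function('Z')(X)), Function('t')(-3)) = Mul(Mul(11, 5), 1) = Mul(55, 1) = 55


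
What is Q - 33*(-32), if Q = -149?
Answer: 907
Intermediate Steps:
Q - 33*(-32) = -149 - 33*(-32) = -149 + 1056 = 907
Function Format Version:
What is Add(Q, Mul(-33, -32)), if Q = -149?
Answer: 907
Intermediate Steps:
Add(Q, Mul(-33, -32)) = Add(-149, Mul(-33, -32)) = Add(-149, 1056) = 907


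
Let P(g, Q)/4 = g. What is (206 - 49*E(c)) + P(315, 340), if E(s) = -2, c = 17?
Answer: 1564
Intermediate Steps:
P(g, Q) = 4*g
(206 - 49*E(c)) + P(315, 340) = (206 - 49*(-2)) + 4*315 = (206 + 98) + 1260 = 304 + 1260 = 1564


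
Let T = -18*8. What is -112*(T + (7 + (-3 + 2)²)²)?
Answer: 8960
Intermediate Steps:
T = -144
-112*(T + (7 + (-3 + 2)²)²) = -112*(-144 + (7 + (-3 + 2)²)²) = -112*(-144 + (7 + (-1)²)²) = -112*(-144 + (7 + 1)²) = -112*(-144 + 8²) = -112*(-144 + 64) = -112*(-80) = -1*(-8960) = 8960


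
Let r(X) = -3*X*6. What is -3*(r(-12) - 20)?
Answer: -588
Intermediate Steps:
r(X) = -18*X
-3*(r(-12) - 20) = -3*(-18*(-12) - 20) = -3*(216 - 20) = -3*196 = -588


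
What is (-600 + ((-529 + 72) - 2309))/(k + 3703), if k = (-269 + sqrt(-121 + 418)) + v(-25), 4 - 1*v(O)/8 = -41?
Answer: -12770604/14394139 + 10098*sqrt(33)/14394139 ≈ -0.88318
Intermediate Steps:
v(O) = 360 (v(O) = 32 - 8*(-41) = 32 + 328 = 360)
k = 91 + 3*sqrt(33) (k = (-269 + sqrt(-121 + 418)) + 360 = (-269 + sqrt(297)) + 360 = (-269 + 3*sqrt(33)) + 360 = 91 + 3*sqrt(33) ≈ 108.23)
(-600 + ((-529 + 72) - 2309))/(k + 3703) = (-600 + ((-529 + 72) - 2309))/((91 + 3*sqrt(33)) + 3703) = (-600 + (-457 - 2309))/(3794 + 3*sqrt(33)) = (-600 - 2766)/(3794 + 3*sqrt(33)) = -3366/(3794 + 3*sqrt(33))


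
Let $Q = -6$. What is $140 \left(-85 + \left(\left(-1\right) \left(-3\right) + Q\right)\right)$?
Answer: $-12320$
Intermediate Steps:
$140 \left(-85 + \left(\left(-1\right) \left(-3\right) + Q\right)\right) = 140 \left(-85 - 3\right) = 140 \left(-88\right) = -12320$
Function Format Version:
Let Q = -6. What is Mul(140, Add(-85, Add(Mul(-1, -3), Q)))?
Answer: -12320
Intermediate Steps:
Mul(140, Add(-85, Add(Mul(-1, -3), Q))) = Mul(140, Add(-85, Add(Mul(-1, -3), -6))) = Mul(140, Add(-85, Add(3, -6))) = Mul(140, Add(-85, -3)) = Mul(140, -88) = -12320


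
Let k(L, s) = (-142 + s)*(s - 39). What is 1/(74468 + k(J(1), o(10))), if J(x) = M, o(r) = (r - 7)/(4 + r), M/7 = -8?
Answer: 196/15673583 ≈ 1.2505e-5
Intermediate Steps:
M = -56 (M = 7*(-8) = -56)
o(r) = (-7 + r)/(4 + r)
J(x) = -56
k(L, s) = (-142 + s)*(-39 + s)
1/(74468 + k(J(1), o(10))) = 1/(74468 + (5538 + ((-7 + 10)/(4 + 10))² - 181*(-7 + 10)/(4 + 10))) = 1/(74468 + (5538 + (3/14)² - 181*3/14)) = 1/(74468 + (5538 + 9/196 - 543/14)) = 1/(74468 + 1077855/196) = 1/(15673583/196) = 196/15673583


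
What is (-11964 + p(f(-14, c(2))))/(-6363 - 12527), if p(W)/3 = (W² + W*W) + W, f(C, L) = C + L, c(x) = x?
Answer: 5568/9445 ≈ 0.58952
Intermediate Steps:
p(W) = 3*W + 6*W² (p(W) = 3*((W² + W*W) + W) = 3*((W² + W²) + W) = 3*(2*W² + W) = 3*(W + 2*W²) = 3*W + 6*W²)
(-11964 + p(f(-14, c(2))))/(-6363 - 12527) = (-11964 + 3*(-14 + 2)*(1 + 2*(-14 + 2)))/(-6363 - 12527) = (-11964 + 3*(-12)*(1 + 2*(-12)))/(-18890) = (-11964 + 3*(-12)*(1 - 24))*(-1/18890) = (-11964 + 3*(-12)*(-23))*(-1/18890) = (-11964 + 828)*(-1/18890) = -11136*(-1/18890) = 5568/9445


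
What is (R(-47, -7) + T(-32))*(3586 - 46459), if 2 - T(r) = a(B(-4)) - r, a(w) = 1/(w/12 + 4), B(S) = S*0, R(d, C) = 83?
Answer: -9046203/4 ≈ -2.2616e+6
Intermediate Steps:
B(S) = 0
a(w) = 1/(4 + w/12) (a(w) = 1/(w*(1/12) + 4) = 1/(w/12 + 4) = 1/(4 + w/12))
T(r) = 7/4 + r (T(r) = 2 - (12/(48 + 0) - r) = 2 - (12/48 - r) = 2 - (12*(1/48) - r) = 2 - (¼ - r) = 2 + (-¼ + r) = 7/4 + r)
(R(-47, -7) + T(-32))*(3586 - 46459) = (83 + (7/4 - 32))*(3586 - 46459) = (83 - 121/4)*(-42873) = (211/4)*(-42873) = -9046203/4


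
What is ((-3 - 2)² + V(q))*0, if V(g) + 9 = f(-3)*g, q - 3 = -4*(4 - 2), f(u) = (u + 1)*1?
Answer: 0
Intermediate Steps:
f(u) = 1 + u (f(u) = (1 + u)*1 = 1 + u)
q = -5 (q = 3 - 4*(4 - 2) = 3 - 4*2 = 3 - 8 = -5)
V(g) = -9 - 2*g (V(g) = -9 + (1 - 3)*g = -9 - 2*g)
((-3 - 2)² + V(q))*0 = ((-3 - 2)² + (-9 - 2*(-5)))*0 = ((-5)² + (-9 + 10))*0 = (25 + 1)*0 = 26*0 = 0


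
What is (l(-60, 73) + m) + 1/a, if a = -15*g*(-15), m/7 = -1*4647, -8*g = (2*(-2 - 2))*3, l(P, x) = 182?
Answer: -21834224/675 ≈ -32347.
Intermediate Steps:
g = 3 (g = -2*(-2 - 2)*3/8 = -2*(-4)*3/8 = -(-1)*3 = -⅛*(-24) = 3)
m = -32529 (m = 7*(-1*4647) = 7*(-4647) = -32529)
a = 675 (a = -15*3*(-15) = -45*(-15) = 675)
(l(-60, 73) + m) + 1/a = (182 - 32529) + 1/675 = -32347 + 1/675 = -21834224/675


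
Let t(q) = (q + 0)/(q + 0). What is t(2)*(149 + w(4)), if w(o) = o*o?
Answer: 165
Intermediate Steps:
w(o) = o**2
t(q) = 1 (t(q) = q/q = 1)
t(2)*(149 + w(4)) = 1*(149 + 4**2) = 1*(149 + 16) = 1*165 = 165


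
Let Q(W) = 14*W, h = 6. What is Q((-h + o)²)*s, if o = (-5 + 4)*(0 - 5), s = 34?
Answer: 476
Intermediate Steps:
o = 5 (o = -1*(-5) = 5)
Q((-h + o)²)*s = (14*(-1*6 + 5)²)*34 = (14*(-6 + 5)²)*34 = (14*(-1)²)*34 = (14*1)*34 = 14*34 = 476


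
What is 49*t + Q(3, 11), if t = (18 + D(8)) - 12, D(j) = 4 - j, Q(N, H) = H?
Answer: 109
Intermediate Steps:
t = 2 (t = (18 + (4 - 1*8)) - 12 = (18 + (4 - 8)) - 12 = (18 - 4) - 12 = 14 - 12 = 2)
49*t + Q(3, 11) = 49*2 + 11 = 98 + 11 = 109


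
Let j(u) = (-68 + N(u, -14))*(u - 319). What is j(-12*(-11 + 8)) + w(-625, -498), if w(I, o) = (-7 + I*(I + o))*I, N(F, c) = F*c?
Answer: -438505624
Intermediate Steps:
w(I, o) = I*(-7 + I*(I + o))
j(u) = (-319 + u)*(-68 - 14*u) (j(u) = (-68 + u*(-14))*(u - 319) = (-68 - 14*u)*(-319 + u) = (-319 + u)*(-68 - 14*u))
j(-12*(-11 + 8)) + w(-625, -498) = (21692 - 14*144*(-11 + 8)**2 + 4398*(-12*(-11 + 8))) - 625*(-7 + (-625)**2 - 625*(-498)) = (21692 - 14*(-12*(-3))**2 + 4398*(-12*(-3))) - 625*(-7 + 390625 + 311250) = (21692 - 14*36**2 + 4398*36) - 625*701868 = (21692 - 14*1296 + 158328) - 438667500 = (21692 - 18144 + 158328) - 438667500 = 161876 - 438667500 = -438505624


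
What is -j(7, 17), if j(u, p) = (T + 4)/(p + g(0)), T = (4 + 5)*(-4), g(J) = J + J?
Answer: 32/17 ≈ 1.8824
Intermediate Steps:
g(J) = 2*J
T = -36 (T = 9*(-4) = -36)
j(u, p) = -32/p (j(u, p) = (-36 + 4)/(p + 2*0) = -32/(p + 0) = -32/p)
-j(7, 17) = -(-32)/17 = -1*(-32/17) = 32/17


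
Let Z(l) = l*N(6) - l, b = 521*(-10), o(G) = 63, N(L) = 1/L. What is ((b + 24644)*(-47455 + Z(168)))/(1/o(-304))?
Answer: -58272557490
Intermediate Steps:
b = -5210
Z(l) = -5*l/6 (Z(l) = l/6 - l = -5*l/6)
((b + 24644)*(-47455 + Z(168)))/(1/o(-304)) = ((-5210 + 24644)*(-47455 - ⅚*168))/(1/63) = (19434*(-47455 - 140))/(1/63) = (19434*(-47595))*63 = -924961230*63 = -58272557490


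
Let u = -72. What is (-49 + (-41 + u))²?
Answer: 26244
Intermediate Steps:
(-49 + (-41 + u))² = (-49 + (-41 - 72))² = (-49 - 113)² = (-162)² = 26244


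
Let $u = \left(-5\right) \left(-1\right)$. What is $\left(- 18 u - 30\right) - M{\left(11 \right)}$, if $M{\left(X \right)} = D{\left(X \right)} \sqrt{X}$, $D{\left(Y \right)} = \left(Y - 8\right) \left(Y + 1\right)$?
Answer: $-120 - 36 \sqrt{11} \approx -239.4$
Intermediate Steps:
$u = 5$
$D{\left(Y \right)} = \left(1 + Y\right) \left(-8 + Y\right)$ ($D{\left(Y \right)} = \left(-8 + Y\right) \left(1 + Y\right) = \left(1 + Y\right) \left(-8 + Y\right)$)
$M{\left(X \right)} = \sqrt{X} \left(-8 + X^{2} - 7 X\right)$ ($M{\left(X \right)} = \left(-8 + X^{2} - 7 X\right) \sqrt{X} = \sqrt{X} \left(-8 + X^{2} - 7 X\right)$)
$\left(- 18 u - 30\right) - M{\left(11 \right)} = \left(\left(-18\right) 5 - 30\right) - \sqrt{11} \left(-8 + 11^{2} - 77\right) = \left(-90 - 30\right) - \sqrt{11} \left(-8 + 121 - 77\right) = -120 - \sqrt{11} \cdot 36 = -120 - 36 \sqrt{11}$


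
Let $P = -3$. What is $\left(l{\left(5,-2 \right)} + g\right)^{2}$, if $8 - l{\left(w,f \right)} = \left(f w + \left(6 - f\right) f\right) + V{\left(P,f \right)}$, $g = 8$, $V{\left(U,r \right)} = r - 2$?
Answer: $2116$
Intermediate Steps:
$V{\left(U,r \right)} = -2 + r$
$l{\left(w,f \right)} = 10 - f - f w - f \left(6 - f\right)$ ($l{\left(w,f \right)} = 8 - \left(\left(f w + \left(6 - f\right) f\right) + \left(-2 + f\right)\right) = 8 - \left(\left(f w + f \left(6 - f\right)\right) + \left(-2 + f\right)\right) = 8 - \left(-2 + f + f w + f \left(6 - f\right)\right) = 10 - f - f w - f \left(6 - f\right)$)
$\left(l{\left(5,-2 \right)} + g\right)^{2} = \left(\left(10 + \left(-2\right)^{2} - -14 - \left(-2\right) 5\right) + 8\right)^{2} = \left(\left(10 + 4 + 14 + 10\right) + 8\right)^{2} = \left(38 + 8\right)^{2} = 46^{2} = 2116$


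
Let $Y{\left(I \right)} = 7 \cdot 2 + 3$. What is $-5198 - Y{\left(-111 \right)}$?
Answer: $-5215$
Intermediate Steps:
$Y{\left(I \right)} = 17$ ($Y{\left(I \right)} = 14 + 3 = 17$)
$-5198 - Y{\left(-111 \right)} = -5198 - 17 = -5215$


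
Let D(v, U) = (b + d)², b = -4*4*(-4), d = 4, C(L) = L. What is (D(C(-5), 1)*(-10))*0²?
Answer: 0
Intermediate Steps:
b = 64 (b = -16*(-4) = 64)
D(v, U) = 4624 (D(v, U) = (64 + 4)² = 68² = 4624)
(D(C(-5), 1)*(-10))*0² = (4624*(-10))*0² = -46240*0 = 0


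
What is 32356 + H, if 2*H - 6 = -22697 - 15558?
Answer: 26463/2 ≈ 13232.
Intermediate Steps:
H = -38249/2 (H = 3 + (-22697 - 15558)/2 = 3 + (1/2)*(-38255) = 3 - 38255/2 = -38249/2 ≈ -19125.)
32356 + H = 32356 - 38249/2 = 26463/2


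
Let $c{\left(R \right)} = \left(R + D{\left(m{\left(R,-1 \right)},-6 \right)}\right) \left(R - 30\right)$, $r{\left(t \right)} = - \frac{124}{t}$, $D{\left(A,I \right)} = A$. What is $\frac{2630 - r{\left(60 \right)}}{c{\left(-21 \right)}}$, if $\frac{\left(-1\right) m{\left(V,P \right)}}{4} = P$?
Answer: $\frac{39481}{13005} \approx 3.0358$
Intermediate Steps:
$m{\left(V,P \right)} = - 4 P$
$c{\left(R \right)} = \left(-30 + R\right) \left(4 + R\right)$ ($c{\left(R \right)} = \left(R - -4\right) \left(R - 30\right) = \left(R + 4\right) \left(-30 + R\right) = \left(4 + R\right) \left(-30 + R\right) = \left(-30 + R\right) \left(4 + R\right)$)
$\frac{2630 - r{\left(60 \right)}}{c{\left(-21 \right)}} = \frac{2630 - - \frac{124}{60}}{-120 + \left(-21\right)^{2} - -546} = \frac{2630 - \left(-124\right) \frac{1}{60}}{-120 + 441 + 546} = \frac{2630 - - \frac{31}{15}}{867} = \left(2630 + \frac{31}{15}\right) \frac{1}{867} = \frac{39481}{15} \cdot \frac{1}{867} = \frac{39481}{13005}$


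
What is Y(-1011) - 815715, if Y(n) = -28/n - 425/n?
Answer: -274895804/337 ≈ -8.1571e+5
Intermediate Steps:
Y(n) = -453/n
Y(-1011) - 815715 = -453/(-1011) - 815715 = -453*(-1/1011) - 815715 = 151/337 - 815715 = -274895804/337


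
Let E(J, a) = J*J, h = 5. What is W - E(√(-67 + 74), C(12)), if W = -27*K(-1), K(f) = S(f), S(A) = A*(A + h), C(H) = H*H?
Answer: 101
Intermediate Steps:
C(H) = H²
S(A) = A*(5 + A) (S(A) = A*(A + 5) = A*(5 + A))
K(f) = f*(5 + f)
E(J, a) = J²
W = 108 (W = -(-27)*(5 - 1) = -(-27)*4 = -27*(-4) = 108)
W - E(√(-67 + 74), C(12)) = 108 - (√(-67 + 74))² = 108 - (√7)² = 108 - 1*7 = 108 - 7 = 101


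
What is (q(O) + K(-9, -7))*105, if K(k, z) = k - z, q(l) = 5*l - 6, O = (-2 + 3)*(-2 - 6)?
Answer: -5040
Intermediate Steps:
O = -8 (O = 1*(-8) = -8)
q(l) = -6 + 5*l
(q(O) + K(-9, -7))*105 = ((-6 + 5*(-8)) + (-9 - 1*(-7)))*105 = ((-6 - 40) + (-9 + 7))*105 = (-46 - 2)*105 = -48*105 = -5040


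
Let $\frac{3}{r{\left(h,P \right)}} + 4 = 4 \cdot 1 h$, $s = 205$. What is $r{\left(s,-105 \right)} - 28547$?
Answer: $- \frac{7764783}{272} \approx -28547.0$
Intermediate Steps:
$r{\left(h,P \right)} = \frac{3}{-4 + 4 h}$ ($r{\left(h,P \right)} = \frac{3}{-4 + 4 \cdot 1 h} = \frac{3}{-4 + 4 h}$)
$r{\left(s,-105 \right)} - 28547 = \frac{3}{4 \left(-1 + 205\right)} - 28547 = \frac{3}{4 \cdot 204} - 28547 = \frac{3}{4} \cdot \frac{1}{204} - 28547 = \frac{1}{272} - 28547 = - \frac{7764783}{272}$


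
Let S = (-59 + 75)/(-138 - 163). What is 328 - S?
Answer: 98744/301 ≈ 328.05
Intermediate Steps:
S = -16/301 (S = 16/(-301) = 16*(-1/301) = -16/301 ≈ -0.053156)
328 - S = 328 - 1*(-16/301) = 328 + 16/301 = 98744/301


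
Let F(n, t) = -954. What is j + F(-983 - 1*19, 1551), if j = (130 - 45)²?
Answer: 6271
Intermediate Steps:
j = 7225 (j = 85² = 7225)
j + F(-983 - 1*19, 1551) = 7225 - 954 = 6271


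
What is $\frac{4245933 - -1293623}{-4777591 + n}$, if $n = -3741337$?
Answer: $- \frac{125899}{193612} \approx -0.65026$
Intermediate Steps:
$\frac{4245933 - -1293623}{-4777591 + n} = \frac{4245933 - -1293623}{-4777591 - 3741337} = \frac{4245933 + \left(-1153053 + 2446676\right)}{-8518928} = \left(4245933 + 1293623\right) \left(- \frac{1}{8518928}\right) = 5539556 \left(- \frac{1}{8518928}\right) = - \frac{125899}{193612}$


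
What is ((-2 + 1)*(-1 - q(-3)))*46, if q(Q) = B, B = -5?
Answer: -184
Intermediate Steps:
q(Q) = -5
((-2 + 1)*(-1 - q(-3)))*46 = ((-2 + 1)*(-1 - 1*(-5)))*46 = -(-1 + 5)*46 = -1*4*46 = -4*46 = -184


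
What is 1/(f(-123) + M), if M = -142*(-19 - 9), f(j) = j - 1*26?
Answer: 1/3827 ≈ 0.00026130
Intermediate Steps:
f(j) = -26 + j (f(j) = j - 26 = -26 + j)
M = 3976 (M = -142*(-28) = 3976)
1/(f(-123) + M) = 1/((-26 - 123) + 3976) = 1/(-149 + 3976) = 1/3827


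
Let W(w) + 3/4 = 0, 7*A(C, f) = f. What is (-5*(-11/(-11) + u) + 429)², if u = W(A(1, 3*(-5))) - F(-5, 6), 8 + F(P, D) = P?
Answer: 2105401/16 ≈ 1.3159e+5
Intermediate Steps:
F(P, D) = -8 + P
A(C, f) = f/7
W(w) = -¾ (W(w) = -¾ + 0 = -¾)
u = 49/4 (u = -¾ - (-8 - 5) = -¾ - 1*(-13) = -¾ + 13 = 49/4 ≈ 12.250)
(-5*(-11/(-11) + u) + 429)² = (-5*(-11/(-11) + 49/4) + 429)² = (-5*(-11*(-1/11) + 49/4) + 429)² = (-5*(1 + 49/4) + 429)² = (-5*53/4 + 429)² = (-265/4 + 429)² = (1451/4)² = 2105401/16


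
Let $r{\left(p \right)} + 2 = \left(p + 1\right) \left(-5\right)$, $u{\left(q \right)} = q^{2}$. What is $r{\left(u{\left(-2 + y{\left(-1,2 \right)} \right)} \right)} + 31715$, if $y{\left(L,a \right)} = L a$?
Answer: $31628$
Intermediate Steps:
$r{\left(p \right)} = -7 - 5 p$ ($r{\left(p \right)} = -2 + \left(p + 1\right) \left(-5\right) = -2 + \left(1 + p\right) \left(-5\right) = -2 - \left(5 + 5 p\right) = -7 - 5 p$)
$r{\left(u{\left(-2 + y{\left(-1,2 \right)} \right)} \right)} + 31715 = \left(-7 - 5 \left(-2 - 2\right)^{2}\right) + 31715 = \left(-7 - 5 \left(-4\right)^{2}\right) + 31715 = \left(-7 - 80\right) + 31715 = -87 + 31715 = 31628$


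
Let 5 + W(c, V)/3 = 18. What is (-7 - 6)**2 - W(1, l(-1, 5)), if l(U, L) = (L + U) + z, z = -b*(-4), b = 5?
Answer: 130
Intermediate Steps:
z = 20 (z = -1*5*(-4) = -5*(-4) = 20)
l(U, L) = 20 + L + U (l(U, L) = (L + U) + 20 = 20 + L + U)
W(c, V) = 39 (W(c, V) = -15 + 3*18 = -15 + 54 = 39)
(-7 - 6)**2 - W(1, l(-1, 5)) = (-7 - 6)**2 - 1*39 = (-13)**2 - 39 = 169 - 39 = 130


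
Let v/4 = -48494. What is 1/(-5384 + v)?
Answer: -1/199360 ≈ -5.0161e-6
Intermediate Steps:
v = -193976 (v = 4*(-48494) = -193976)
1/(-5384 + v) = 1/(-5384 - 193976) = 1/(-199360) = -1/199360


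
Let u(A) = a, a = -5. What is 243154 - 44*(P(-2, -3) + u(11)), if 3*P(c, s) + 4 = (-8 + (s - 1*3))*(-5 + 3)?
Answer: 243022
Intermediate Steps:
u(A) = -5
P(c, s) = 6 - 2*s/3 (P(c, s) = -4/3 + ((-8 + (s - 1*3))*(-5 + 3))/3 = -4/3 + ((-8 + (s - 3))*(-2))/3 = -4/3 + ((-8 + (-3 + s))*(-2))/3 = -4/3 + ((-11 + s)*(-2))/3 = -4/3 + (22 - 2*s)/3 = -4/3 + (22/3 - 2*s/3) = 6 - 2*s/3)
243154 - 44*(P(-2, -3) + u(11)) = 243154 - 44*((6 - 2/3*(-3)) - 5) = 243154 - 44*((6 + 2) - 5) = 243154 - 44*(8 - 5) = 243154 - 44*3 = 243154 - 1*132 = 243154 - 132 = 243022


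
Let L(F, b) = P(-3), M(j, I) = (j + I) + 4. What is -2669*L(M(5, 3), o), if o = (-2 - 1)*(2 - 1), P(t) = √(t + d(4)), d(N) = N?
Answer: -2669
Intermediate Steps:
M(j, I) = 4 + I + j (M(j, I) = (I + j) + 4 = 4 + I + j)
P(t) = √(4 + t) (P(t) = √(t + 4) = √(4 + t))
o = -3 (o = -3*1 = -3)
L(F, b) = 1 (L(F, b) = √(4 - 3) = √1 = 1)
-2669*L(M(5, 3), o) = -2669*1 = -2669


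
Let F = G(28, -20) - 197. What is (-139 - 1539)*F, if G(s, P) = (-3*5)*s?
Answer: 1035326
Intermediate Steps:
G(s, P) = -15*s
F = -617 (F = -15*28 - 197 = -420 - 197 = -617)
(-139 - 1539)*F = (-139 - 1539)*(-617) = -1678*(-617) = 1035326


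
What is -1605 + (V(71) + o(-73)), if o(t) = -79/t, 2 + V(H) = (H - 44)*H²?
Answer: 9818579/73 ≈ 1.3450e+5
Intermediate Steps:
V(H) = -2 + H²*(-44 + H) (V(H) = -2 + (H - 44)*H² = -2 + (-44 + H)*H² = -2 + H²*(-44 + H))
-1605 + (V(71) + o(-73)) = -1605 + ((-2 + 71³ - 44*71²) - 79/(-73)) = -1605 + ((-2 + 357911 - 44*5041) - 79*(-1/73)) = -1605 + ((-2 + 357911 - 221804) + 79/73) = -1605 + (136105 + 79/73) = -1605 + 9935744/73 = 9818579/73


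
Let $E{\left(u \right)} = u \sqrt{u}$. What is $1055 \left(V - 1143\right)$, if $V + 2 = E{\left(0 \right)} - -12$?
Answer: $-1195315$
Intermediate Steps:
$E{\left(u \right)} = u^{\frac{3}{2}}$
$V = 10$ ($V = -2 + \left(0^{\frac{3}{2}} - -12\right) = -2 + \left(0 + 12\right) = -2 + 12 = 10$)
$1055 \left(V - 1143\right) = 1055 \left(10 - 1143\right) = 1055 \left(-1133\right) = -1195315$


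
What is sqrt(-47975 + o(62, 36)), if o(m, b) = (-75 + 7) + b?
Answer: I*sqrt(48007) ≈ 219.1*I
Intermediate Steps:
o(m, b) = -68 + b
sqrt(-47975 + o(62, 36)) = sqrt(-47975 + (-68 + 36)) = sqrt(-47975 - 32) = sqrt(-48007) = I*sqrt(48007)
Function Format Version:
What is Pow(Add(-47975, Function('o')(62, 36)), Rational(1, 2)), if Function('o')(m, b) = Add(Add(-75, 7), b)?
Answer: Mul(I, Pow(48007, Rational(1, 2))) ≈ Mul(219.10, I)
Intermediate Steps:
Function('o')(m, b) = Add(-68, b)
Pow(Add(-47975, Function('o')(62, 36)), Rational(1, 2)) = Pow(Add(-47975, Add(-68, 36)), Rational(1, 2)) = Pow(Add(-47975, -32), Rational(1, 2)) = Pow(-48007, Rational(1, 2)) = Mul(I, Pow(48007, Rational(1, 2)))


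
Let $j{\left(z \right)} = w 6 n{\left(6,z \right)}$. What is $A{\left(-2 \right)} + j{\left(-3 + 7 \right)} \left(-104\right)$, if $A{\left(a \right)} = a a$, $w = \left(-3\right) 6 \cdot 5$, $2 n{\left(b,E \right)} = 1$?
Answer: $28084$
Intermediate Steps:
$n{\left(b,E \right)} = \frac{1}{2}$ ($n{\left(b,E \right)} = \frac{1}{2} \cdot 1 = \frac{1}{2}$)
$w = -90$ ($w = \left(-18\right) 5 = -90$)
$j{\left(z \right)} = -270$ ($j{\left(z \right)} = \left(-90\right) 6 \cdot \frac{1}{2} = \left(-540\right) \frac{1}{2} = -270$)
$A{\left(a \right)} = a^{2}$
$A{\left(-2 \right)} + j{\left(-3 + 7 \right)} \left(-104\right) = \left(-2\right)^{2} - -28080 = 4 + 28080 = 28084$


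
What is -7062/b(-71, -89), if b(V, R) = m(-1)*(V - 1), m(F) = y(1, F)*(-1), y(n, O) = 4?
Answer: -1177/48 ≈ -24.521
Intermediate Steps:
m(F) = -4 (m(F) = 4*(-1) = -4)
b(V, R) = 4 - 4*V (b(V, R) = -4*(V - 1) = -4*(-1 + V) = 4 - 4*V)
-7062/b(-71, -89) = -7062/(4 - 4*(-71)) = -7062/(4 + 284) = -7062/288 = -7062*1/288 = -1177/48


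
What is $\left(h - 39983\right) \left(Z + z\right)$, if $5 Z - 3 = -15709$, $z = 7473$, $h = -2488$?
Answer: $- \frac{919879389}{5} \approx -1.8398 \cdot 10^{8}$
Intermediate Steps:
$Z = - \frac{15706}{5}$ ($Z = \frac{3}{5} + \frac{1}{5} \left(-15709\right) = \frac{3}{5} - \frac{15709}{5} = - \frac{15706}{5} \approx -3141.2$)
$\left(h - 39983\right) \left(Z + z\right) = \left(-2488 - 39983\right) \left(- \frac{15706}{5} + 7473\right) = \left(-42471\right) \frac{21659}{5} = - \frac{919879389}{5}$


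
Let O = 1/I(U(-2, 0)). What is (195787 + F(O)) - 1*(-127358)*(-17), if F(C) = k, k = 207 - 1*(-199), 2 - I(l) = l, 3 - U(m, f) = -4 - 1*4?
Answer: -1968893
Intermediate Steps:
U(m, f) = 11 (U(m, f) = 3 - (-4 - 1*4) = 3 - (-4 - 4) = 3 - 1*(-8) = 3 + 8 = 11)
I(l) = 2 - l
k = 406 (k = 207 + 199 = 406)
O = -1/9 (O = 1/(2 - 1*11) = 1/(2 - 11) = 1/(-9) = -1/9 ≈ -0.11111)
F(C) = 406
(195787 + F(O)) - 1*(-127358)*(-17) = (195787 + 406) - 1*(-127358)*(-17) = 196193 + 127358*(-17) = 196193 - 2165086 = -1968893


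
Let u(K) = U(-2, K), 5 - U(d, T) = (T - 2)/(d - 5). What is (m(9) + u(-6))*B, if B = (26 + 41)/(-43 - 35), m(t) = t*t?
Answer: -6633/91 ≈ -72.890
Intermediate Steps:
m(t) = t²
U(d, T) = 5 - (-2 + T)/(-5 + d) (U(d, T) = 5 - (T - 2)/(d - 5) = 5 - (-2 + T)/(-5 + d))
u(K) = 33/7 + K/7 (u(K) = (-23 - K + 5*(-2))/(-5 - 2) = (-23 - K - 10)/(-7) = -(-33 - K)/7 = 33/7 + K/7)
B = -67/78 (B = 67/(-78) = 67*(-1/78) = -67/78 ≈ -0.85897)
(m(9) + u(-6))*B = (9² + (33/7 + (⅐)*(-6)))*(-67/78) = (81 + (33/7 - 6/7))*(-67/78) = (81 + 27/7)*(-67/78) = (594/7)*(-67/78) = -6633/91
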